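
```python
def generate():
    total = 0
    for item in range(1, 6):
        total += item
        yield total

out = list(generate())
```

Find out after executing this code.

Step 1: Generator accumulates running sum:
  item=1: total = 1, yield 1
  item=2: total = 3, yield 3
  item=3: total = 6, yield 6
  item=4: total = 10, yield 10
  item=5: total = 15, yield 15
Therefore out = [1, 3, 6, 10, 15].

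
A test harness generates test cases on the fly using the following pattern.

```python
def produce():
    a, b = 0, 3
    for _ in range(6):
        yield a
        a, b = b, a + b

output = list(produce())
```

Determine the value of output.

Step 1: Fibonacci-like sequence starting with a=0, b=3:
  Iteration 1: yield a=0, then a,b = 3,3
  Iteration 2: yield a=3, then a,b = 3,6
  Iteration 3: yield a=3, then a,b = 6,9
  Iteration 4: yield a=6, then a,b = 9,15
  Iteration 5: yield a=9, then a,b = 15,24
  Iteration 6: yield a=15, then a,b = 24,39
Therefore output = [0, 3, 3, 6, 9, 15].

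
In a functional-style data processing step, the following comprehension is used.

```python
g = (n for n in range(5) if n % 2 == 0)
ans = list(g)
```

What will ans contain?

Step 1: Filter range(5) keeping only even values:
  n=0: even, included
  n=1: odd, excluded
  n=2: even, included
  n=3: odd, excluded
  n=4: even, included
Therefore ans = [0, 2, 4].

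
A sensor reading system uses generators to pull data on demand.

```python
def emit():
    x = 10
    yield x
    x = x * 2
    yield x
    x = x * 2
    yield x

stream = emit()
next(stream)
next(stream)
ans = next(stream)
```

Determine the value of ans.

Step 1: Trace through generator execution:
  Yield 1: x starts at 10, yield 10
  Yield 2: x = 10 * 2 = 20, yield 20
  Yield 3: x = 20 * 2 = 40, yield 40
Step 2: First next() gets 10, second next() gets the second value, third next() yields 40.
Therefore ans = 40.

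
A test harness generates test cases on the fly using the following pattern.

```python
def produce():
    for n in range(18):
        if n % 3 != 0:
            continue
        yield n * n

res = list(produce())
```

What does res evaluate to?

Step 1: Only yield n**2 when n is divisible by 3:
  n=0: 0 % 3 == 0, yield 0**2 = 0
  n=3: 3 % 3 == 0, yield 3**2 = 9
  n=6: 6 % 3 == 0, yield 6**2 = 36
  n=9: 9 % 3 == 0, yield 9**2 = 81
  n=12: 12 % 3 == 0, yield 12**2 = 144
  n=15: 15 % 3 == 0, yield 15**2 = 225
Therefore res = [0, 9, 36, 81, 144, 225].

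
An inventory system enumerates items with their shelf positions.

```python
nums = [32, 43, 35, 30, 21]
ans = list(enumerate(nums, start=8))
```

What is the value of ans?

Step 1: enumerate with start=8:
  (8, 32)
  (9, 43)
  (10, 35)
  (11, 30)
  (12, 21)
Therefore ans = [(8, 32), (9, 43), (10, 35), (11, 30), (12, 21)].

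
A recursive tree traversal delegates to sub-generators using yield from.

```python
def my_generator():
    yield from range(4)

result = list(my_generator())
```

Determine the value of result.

Step 1: yield from delegates to the iterable, yielding each element.
Step 2: Collected values: [0, 1, 2, 3].
Therefore result = [0, 1, 2, 3].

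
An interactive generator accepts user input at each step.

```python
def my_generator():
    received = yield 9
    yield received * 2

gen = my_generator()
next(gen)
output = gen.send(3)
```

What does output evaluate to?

Step 1: next(gen) advances to first yield, producing 9.
Step 2: send(3) resumes, received = 3.
Step 3: yield received * 2 = 3 * 2 = 6.
Therefore output = 6.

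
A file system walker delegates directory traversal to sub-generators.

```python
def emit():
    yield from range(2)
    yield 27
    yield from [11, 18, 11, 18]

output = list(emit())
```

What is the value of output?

Step 1: Trace yields in order:
  yield 0
  yield 1
  yield 27
  yield 11
  yield 18
  yield 11
  yield 18
Therefore output = [0, 1, 27, 11, 18, 11, 18].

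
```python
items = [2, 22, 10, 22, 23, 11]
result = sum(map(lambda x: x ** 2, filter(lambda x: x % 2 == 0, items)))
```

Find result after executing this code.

Step 1: Filter even numbers from [2, 22, 10, 22, 23, 11]: [2, 22, 10, 22]
Step 2: Square each: [4, 484, 100, 484]
Step 3: Sum = 1072.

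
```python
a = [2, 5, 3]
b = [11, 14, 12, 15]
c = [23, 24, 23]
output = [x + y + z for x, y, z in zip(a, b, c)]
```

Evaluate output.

Step 1: zip three lists (truncates to shortest, len=3):
  2 + 11 + 23 = 36
  5 + 14 + 24 = 43
  3 + 12 + 23 = 38
Therefore output = [36, 43, 38].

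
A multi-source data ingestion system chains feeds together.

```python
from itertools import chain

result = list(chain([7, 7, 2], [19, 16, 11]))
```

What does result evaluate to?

Step 1: chain() concatenates iterables: [7, 7, 2] + [19, 16, 11].
Therefore result = [7, 7, 2, 19, 16, 11].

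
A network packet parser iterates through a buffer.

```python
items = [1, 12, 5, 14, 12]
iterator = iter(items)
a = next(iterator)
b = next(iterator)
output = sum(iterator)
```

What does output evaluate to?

Step 1: Create iterator over [1, 12, 5, 14, 12].
Step 2: a = next() = 1, b = next() = 12.
Step 3: sum() of remaining [5, 14, 12] = 31.
Therefore output = 31.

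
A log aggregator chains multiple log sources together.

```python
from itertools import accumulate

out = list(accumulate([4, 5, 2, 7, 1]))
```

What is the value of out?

Step 1: accumulate computes running sums:
  + 4 = 4
  + 5 = 9
  + 2 = 11
  + 7 = 18
  + 1 = 19
Therefore out = [4, 9, 11, 18, 19].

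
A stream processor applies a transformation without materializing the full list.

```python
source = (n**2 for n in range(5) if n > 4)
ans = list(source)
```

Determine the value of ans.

Step 1: For range(5), keep n > 4, then square:
  n=0: 0 <= 4, excluded
  n=1: 1 <= 4, excluded
  n=2: 2 <= 4, excluded
  n=3: 3 <= 4, excluded
  n=4: 4 <= 4, excluded
Therefore ans = [].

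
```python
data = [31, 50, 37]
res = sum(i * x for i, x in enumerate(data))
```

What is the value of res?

Step 1: Compute i * x for each (i, x) in enumerate([31, 50, 37]):
  i=0, x=31: 0*31 = 0
  i=1, x=50: 1*50 = 50
  i=2, x=37: 2*37 = 74
Step 2: sum = 0 + 50 + 74 = 124.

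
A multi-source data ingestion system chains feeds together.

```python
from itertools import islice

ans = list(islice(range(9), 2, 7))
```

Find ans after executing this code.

Step 1: islice(range(9), 2, 7) takes elements at indices [2, 7).
Step 2: Elements: [2, 3, 4, 5, 6].
Therefore ans = [2, 3, 4, 5, 6].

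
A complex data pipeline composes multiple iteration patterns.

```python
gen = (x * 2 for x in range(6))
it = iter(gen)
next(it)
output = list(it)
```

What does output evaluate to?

Step 1: Generator produces [0, 2, 4, 6, 8, 10].
Step 2: next(it) consumes first element (0).
Step 3: list(it) collects remaining: [2, 4, 6, 8, 10].
Therefore output = [2, 4, 6, 8, 10].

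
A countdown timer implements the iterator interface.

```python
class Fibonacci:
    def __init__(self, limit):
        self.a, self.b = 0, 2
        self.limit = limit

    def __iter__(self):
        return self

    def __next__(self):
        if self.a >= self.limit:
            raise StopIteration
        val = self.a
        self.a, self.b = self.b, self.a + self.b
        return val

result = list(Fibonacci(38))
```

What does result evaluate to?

Step 1: Fibonacci-like sequence (a=0, b=2) until >= 38:
  Yield 0, then a,b = 2,2
  Yield 2, then a,b = 2,4
  Yield 2, then a,b = 4,6
  Yield 4, then a,b = 6,10
  Yield 6, then a,b = 10,16
  Yield 10, then a,b = 16,26
  Yield 16, then a,b = 26,42
  Yield 26, then a,b = 42,68
Step 2: 42 >= 38, stop.
Therefore result = [0, 2, 2, 4, 6, 10, 16, 26].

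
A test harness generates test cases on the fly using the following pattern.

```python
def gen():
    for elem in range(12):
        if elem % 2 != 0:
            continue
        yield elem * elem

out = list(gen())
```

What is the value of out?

Step 1: Only yield elem**2 when elem is divisible by 2:
  elem=0: 0 % 2 == 0, yield 0**2 = 0
  elem=2: 2 % 2 == 0, yield 2**2 = 4
  elem=4: 4 % 2 == 0, yield 4**2 = 16
  elem=6: 6 % 2 == 0, yield 6**2 = 36
  elem=8: 8 % 2 == 0, yield 8**2 = 64
  elem=10: 10 % 2 == 0, yield 10**2 = 100
Therefore out = [0, 4, 16, 36, 64, 100].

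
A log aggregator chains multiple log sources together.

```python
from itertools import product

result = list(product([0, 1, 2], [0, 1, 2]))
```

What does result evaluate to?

Step 1: product([0, 1, 2], [0, 1, 2]) gives all pairs:
  (0, 0)
  (0, 1)
  (0, 2)
  (1, 0)
  (1, 1)
  (1, 2)
  (2, 0)
  (2, 1)
  (2, 2)
Therefore result = [(0, 0), (0, 1), (0, 2), (1, 0), (1, 1), (1, 2), (2, 0), (2, 1), (2, 2)].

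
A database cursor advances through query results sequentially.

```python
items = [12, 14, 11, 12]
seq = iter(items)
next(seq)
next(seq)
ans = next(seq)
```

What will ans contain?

Step 1: Create iterator over [12, 14, 11, 12].
Step 2: next() consumes 12.
Step 3: next() consumes 14.
Step 4: next() returns 11.
Therefore ans = 11.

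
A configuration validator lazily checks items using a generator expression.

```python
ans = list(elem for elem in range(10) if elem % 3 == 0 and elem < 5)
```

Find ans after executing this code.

Step 1: Filter range(10) where elem % 3 == 0 and elem < 5:
  elem=0: both conditions met, included
  elem=1: excluded (1 % 3 != 0)
  elem=2: excluded (2 % 3 != 0)
  elem=3: both conditions met, included
  elem=4: excluded (4 % 3 != 0)
  elem=5: excluded (5 % 3 != 0, 5 >= 5)
  elem=6: excluded (6 >= 5)
  elem=7: excluded (7 % 3 != 0, 7 >= 5)
  elem=8: excluded (8 % 3 != 0, 8 >= 5)
  elem=9: excluded (9 >= 5)
Therefore ans = [0, 3].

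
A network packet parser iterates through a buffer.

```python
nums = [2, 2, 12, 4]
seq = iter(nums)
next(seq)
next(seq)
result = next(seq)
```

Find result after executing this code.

Step 1: Create iterator over [2, 2, 12, 4].
Step 2: next() consumes 2.
Step 3: next() consumes 2.
Step 4: next() returns 12.
Therefore result = 12.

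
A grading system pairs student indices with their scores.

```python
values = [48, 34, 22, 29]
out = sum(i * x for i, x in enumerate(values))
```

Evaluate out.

Step 1: Compute i * x for each (i, x) in enumerate([48, 34, 22, 29]):
  i=0, x=48: 0*48 = 0
  i=1, x=34: 1*34 = 34
  i=2, x=22: 2*22 = 44
  i=3, x=29: 3*29 = 87
Step 2: sum = 0 + 34 + 44 + 87 = 165.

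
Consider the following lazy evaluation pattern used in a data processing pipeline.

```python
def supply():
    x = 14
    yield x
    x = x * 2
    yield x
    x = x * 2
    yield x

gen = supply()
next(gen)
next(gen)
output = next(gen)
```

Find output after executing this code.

Step 1: Trace through generator execution:
  Yield 1: x starts at 14, yield 14
  Yield 2: x = 14 * 2 = 28, yield 28
  Yield 3: x = 28 * 2 = 56, yield 56
Step 2: First next() gets 14, second next() gets the second value, third next() yields 56.
Therefore output = 56.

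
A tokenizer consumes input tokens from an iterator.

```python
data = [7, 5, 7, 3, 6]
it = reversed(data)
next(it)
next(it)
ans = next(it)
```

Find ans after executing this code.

Step 1: reversed([7, 5, 7, 3, 6]) gives iterator: [6, 3, 7, 5, 7].
Step 2: First next() = 6, second next() = 3.
Step 3: Third next() = 7.
Therefore ans = 7.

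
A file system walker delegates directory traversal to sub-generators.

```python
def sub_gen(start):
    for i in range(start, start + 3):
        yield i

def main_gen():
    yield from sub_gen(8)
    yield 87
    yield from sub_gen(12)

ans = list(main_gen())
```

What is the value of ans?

Step 1: main_gen() delegates to sub_gen(8):
  yield 8
  yield 9
  yield 10
Step 2: yield 87
Step 3: Delegates to sub_gen(12):
  yield 12
  yield 13
  yield 14
Therefore ans = [8, 9, 10, 87, 12, 13, 14].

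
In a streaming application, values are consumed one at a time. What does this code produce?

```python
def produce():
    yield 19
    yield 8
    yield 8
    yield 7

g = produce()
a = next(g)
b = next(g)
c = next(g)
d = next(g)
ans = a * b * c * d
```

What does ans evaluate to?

Step 1: Create generator and consume all values:
  a = next(g) = 19
  b = next(g) = 8
  c = next(g) = 8
  d = next(g) = 7
Step 2: ans = 19 * 8 * 8 * 7 = 8512.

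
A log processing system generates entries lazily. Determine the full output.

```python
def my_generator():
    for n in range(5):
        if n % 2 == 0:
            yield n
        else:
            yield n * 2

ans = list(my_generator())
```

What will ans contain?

Step 1: For each n in range(5), yield n if even, else n*2:
  n=0 (even): yield 0
  n=1 (odd): yield 1*2 = 2
  n=2 (even): yield 2
  n=3 (odd): yield 3*2 = 6
  n=4 (even): yield 4
Therefore ans = [0, 2, 2, 6, 4].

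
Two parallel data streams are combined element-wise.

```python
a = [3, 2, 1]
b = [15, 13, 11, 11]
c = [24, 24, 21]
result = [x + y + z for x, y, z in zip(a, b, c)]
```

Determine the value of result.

Step 1: zip three lists (truncates to shortest, len=3):
  3 + 15 + 24 = 42
  2 + 13 + 24 = 39
  1 + 11 + 21 = 33
Therefore result = [42, 39, 33].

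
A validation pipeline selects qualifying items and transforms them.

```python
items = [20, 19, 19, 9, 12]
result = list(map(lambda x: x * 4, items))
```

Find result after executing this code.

Step 1: Apply lambda x: x * 4 to each element:
  20 -> 80
  19 -> 76
  19 -> 76
  9 -> 36
  12 -> 48
Therefore result = [80, 76, 76, 36, 48].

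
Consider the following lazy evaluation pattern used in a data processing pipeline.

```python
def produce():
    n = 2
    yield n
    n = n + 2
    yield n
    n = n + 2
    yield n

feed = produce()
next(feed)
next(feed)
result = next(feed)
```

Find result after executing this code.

Step 1: Trace through generator execution:
  Yield 1: n starts at 2, yield 2
  Yield 2: n = 2 + 2 = 4, yield 4
  Yield 3: n = 4 + 2 = 6, yield 6
Step 2: First next() gets 2, second next() gets the second value, third next() yields 6.
Therefore result = 6.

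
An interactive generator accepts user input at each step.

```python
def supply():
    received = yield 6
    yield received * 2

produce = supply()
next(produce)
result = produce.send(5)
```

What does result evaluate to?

Step 1: next(produce) advances to first yield, producing 6.
Step 2: send(5) resumes, received = 5.
Step 3: yield received * 2 = 5 * 2 = 10.
Therefore result = 10.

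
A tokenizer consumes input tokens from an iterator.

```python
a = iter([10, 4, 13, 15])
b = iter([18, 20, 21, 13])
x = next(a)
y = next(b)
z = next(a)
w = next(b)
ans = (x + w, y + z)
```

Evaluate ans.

Step 1: a iterates [10, 4, 13, 15], b iterates [18, 20, 21, 13].
Step 2: x = next(a) = 10, y = next(b) = 18.
Step 3: z = next(a) = 4, w = next(b) = 20.
Step 4: ans = (10 + 20, 18 + 4) = (30, 22).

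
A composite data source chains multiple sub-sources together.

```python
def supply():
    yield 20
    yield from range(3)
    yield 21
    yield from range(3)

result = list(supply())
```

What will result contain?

Step 1: Trace yields in order:
  yield 20
  yield 0
  yield 1
  yield 2
  yield 21
  yield 0
  yield 1
  yield 2
Therefore result = [20, 0, 1, 2, 21, 0, 1, 2].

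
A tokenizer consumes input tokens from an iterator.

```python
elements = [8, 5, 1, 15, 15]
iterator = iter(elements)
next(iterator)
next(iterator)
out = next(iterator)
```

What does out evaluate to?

Step 1: Create iterator over [8, 5, 1, 15, 15].
Step 2: next() consumes 8.
Step 3: next() consumes 5.
Step 4: next() returns 1.
Therefore out = 1.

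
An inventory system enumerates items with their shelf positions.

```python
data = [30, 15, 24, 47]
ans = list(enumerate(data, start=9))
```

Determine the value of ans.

Step 1: enumerate with start=9:
  (9, 30)
  (10, 15)
  (11, 24)
  (12, 47)
Therefore ans = [(9, 30), (10, 15), (11, 24), (12, 47)].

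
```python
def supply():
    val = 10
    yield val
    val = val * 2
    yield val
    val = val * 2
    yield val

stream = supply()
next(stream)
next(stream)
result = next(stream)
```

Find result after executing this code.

Step 1: Trace through generator execution:
  Yield 1: val starts at 10, yield 10
  Yield 2: val = 10 * 2 = 20, yield 20
  Yield 3: val = 20 * 2 = 40, yield 40
Step 2: First next() gets 10, second next() gets the second value, third next() yields 40.
Therefore result = 40.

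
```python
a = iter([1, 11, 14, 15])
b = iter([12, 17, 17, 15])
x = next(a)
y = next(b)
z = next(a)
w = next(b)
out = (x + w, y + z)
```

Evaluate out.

Step 1: a iterates [1, 11, 14, 15], b iterates [12, 17, 17, 15].
Step 2: x = next(a) = 1, y = next(b) = 12.
Step 3: z = next(a) = 11, w = next(b) = 17.
Step 4: out = (1 + 17, 12 + 11) = (18, 23).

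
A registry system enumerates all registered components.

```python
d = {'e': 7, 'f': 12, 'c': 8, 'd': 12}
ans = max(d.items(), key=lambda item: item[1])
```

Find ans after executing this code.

Step 1: Find item with maximum value:
  ('e', 7)
  ('f', 12)
  ('c', 8)
  ('d', 12)
Step 2: Maximum value is 12 at key 'f'.
Therefore ans = ('f', 12).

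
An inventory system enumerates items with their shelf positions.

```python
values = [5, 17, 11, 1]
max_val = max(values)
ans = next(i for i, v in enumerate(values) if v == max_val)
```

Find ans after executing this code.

Step 1: max([5, 17, 11, 1]) = 17.
Step 2: Find first index where value == 17:
  Index 0: 5 != 17
  Index 1: 17 == 17, found!
Therefore ans = 1.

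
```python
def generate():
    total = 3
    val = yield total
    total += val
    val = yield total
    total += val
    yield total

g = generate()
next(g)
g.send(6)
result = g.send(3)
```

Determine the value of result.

Step 1: next() -> yield total=3.
Step 2: send(6) -> val=6, total = 3+6 = 9, yield 9.
Step 3: send(3) -> val=3, total = 9+3 = 12, yield 12.
Therefore result = 12.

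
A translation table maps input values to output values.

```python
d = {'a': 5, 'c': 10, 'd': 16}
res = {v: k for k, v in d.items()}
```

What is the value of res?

Step 1: Invert dict (swap keys and values):
  'a': 5 -> 5: 'a'
  'c': 10 -> 10: 'c'
  'd': 16 -> 16: 'd'
Therefore res = {5: 'a', 10: 'c', 16: 'd'}.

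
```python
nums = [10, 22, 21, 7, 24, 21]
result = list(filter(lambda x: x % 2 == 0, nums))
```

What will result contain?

Step 1: Filter elements divisible by 2:
  10 % 2 = 0: kept
  22 % 2 = 0: kept
  21 % 2 = 1: removed
  7 % 2 = 1: removed
  24 % 2 = 0: kept
  21 % 2 = 1: removed
Therefore result = [10, 22, 24].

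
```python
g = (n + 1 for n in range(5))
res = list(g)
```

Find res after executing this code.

Step 1: For each n in range(5), compute n+1:
  n=0: 0+1 = 1
  n=1: 1+1 = 2
  n=2: 2+1 = 3
  n=3: 3+1 = 4
  n=4: 4+1 = 5
Therefore res = [1, 2, 3, 4, 5].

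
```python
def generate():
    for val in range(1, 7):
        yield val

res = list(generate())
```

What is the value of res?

Step 1: The generator yields each value from range(1, 7).
Step 2: list() consumes all yields: [1, 2, 3, 4, 5, 6].
Therefore res = [1, 2, 3, 4, 5, 6].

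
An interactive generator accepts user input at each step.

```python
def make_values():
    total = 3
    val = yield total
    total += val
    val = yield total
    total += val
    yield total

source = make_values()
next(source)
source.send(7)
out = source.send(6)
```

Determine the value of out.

Step 1: next() -> yield total=3.
Step 2: send(7) -> val=7, total = 3+7 = 10, yield 10.
Step 3: send(6) -> val=6, total = 10+6 = 16, yield 16.
Therefore out = 16.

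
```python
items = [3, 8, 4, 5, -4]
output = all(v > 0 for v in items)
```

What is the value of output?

Step 1: Check v > 0 for each element in [3, 8, 4, 5, -4]:
  3 > 0: True
  8 > 0: True
  4 > 0: True
  5 > 0: True
  -4 > 0: False
Step 2: all() returns False.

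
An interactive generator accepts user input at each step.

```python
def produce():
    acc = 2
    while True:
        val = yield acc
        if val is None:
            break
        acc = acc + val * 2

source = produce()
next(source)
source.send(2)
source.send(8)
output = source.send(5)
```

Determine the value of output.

Step 1: next() -> yield acc=2.
Step 2: send(2) -> val=2, acc = 2 + 2*2 = 6, yield 6.
Step 3: send(8) -> val=8, acc = 6 + 8*2 = 22, yield 22.
Step 4: send(5) -> val=5, acc = 22 + 5*2 = 32, yield 32.
Therefore output = 32.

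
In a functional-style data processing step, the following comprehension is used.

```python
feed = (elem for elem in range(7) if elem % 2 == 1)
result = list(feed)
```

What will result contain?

Step 1: Filter range(7) keeping only odd values:
  elem=0: even, excluded
  elem=1: odd, included
  elem=2: even, excluded
  elem=3: odd, included
  elem=4: even, excluded
  elem=5: odd, included
  elem=6: even, excluded
Therefore result = [1, 3, 5].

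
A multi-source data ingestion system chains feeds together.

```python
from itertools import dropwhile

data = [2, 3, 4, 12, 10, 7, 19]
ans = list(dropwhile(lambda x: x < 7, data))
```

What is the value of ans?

Step 1: dropwhile drops elements while < 7:
  2 < 7: dropped
  3 < 7: dropped
  4 < 7: dropped
  12: kept (dropping stopped)
Step 2: Remaining elements kept regardless of condition.
Therefore ans = [12, 10, 7, 19].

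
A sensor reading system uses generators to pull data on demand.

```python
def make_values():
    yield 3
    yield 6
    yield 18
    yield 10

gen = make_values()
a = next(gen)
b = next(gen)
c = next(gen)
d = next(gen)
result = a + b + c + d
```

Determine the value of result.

Step 1: Create generator and consume all values:
  a = next(gen) = 3
  b = next(gen) = 6
  c = next(gen) = 18
  d = next(gen) = 10
Step 2: result = 3 + 6 + 18 + 10 = 37.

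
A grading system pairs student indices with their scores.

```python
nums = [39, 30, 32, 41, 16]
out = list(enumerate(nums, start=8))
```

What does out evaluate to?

Step 1: enumerate with start=8:
  (8, 39)
  (9, 30)
  (10, 32)
  (11, 41)
  (12, 16)
Therefore out = [(8, 39), (9, 30), (10, 32), (11, 41), (12, 16)].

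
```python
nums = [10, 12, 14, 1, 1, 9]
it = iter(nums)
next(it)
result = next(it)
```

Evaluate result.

Step 1: Create iterator over [10, 12, 14, 1, 1, 9].
Step 2: next() consumes 10.
Step 3: next() returns 12.
Therefore result = 12.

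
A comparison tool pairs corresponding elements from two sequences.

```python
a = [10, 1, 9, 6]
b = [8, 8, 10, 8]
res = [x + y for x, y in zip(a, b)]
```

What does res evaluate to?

Step 1: Add corresponding elements:
  10 + 8 = 18
  1 + 8 = 9
  9 + 10 = 19
  6 + 8 = 14
Therefore res = [18, 9, 19, 14].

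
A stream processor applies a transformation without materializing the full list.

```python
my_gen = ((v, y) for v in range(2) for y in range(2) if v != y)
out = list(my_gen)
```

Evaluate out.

Step 1: Nested generator over range(2) x range(2) where v != y:
  (0, 0): excluded (v == y)
  (0, 1): included
  (1, 0): included
  (1, 1): excluded (v == y)
Therefore out = [(0, 1), (1, 0)].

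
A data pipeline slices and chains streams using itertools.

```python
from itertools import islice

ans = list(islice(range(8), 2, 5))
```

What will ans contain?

Step 1: islice(range(8), 2, 5) takes elements at indices [2, 5).
Step 2: Elements: [2, 3, 4].
Therefore ans = [2, 3, 4].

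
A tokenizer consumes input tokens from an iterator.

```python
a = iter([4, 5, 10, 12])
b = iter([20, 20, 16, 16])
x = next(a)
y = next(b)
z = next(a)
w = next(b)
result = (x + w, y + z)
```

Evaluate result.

Step 1: a iterates [4, 5, 10, 12], b iterates [20, 20, 16, 16].
Step 2: x = next(a) = 4, y = next(b) = 20.
Step 3: z = next(a) = 5, w = next(b) = 20.
Step 4: result = (4 + 20, 20 + 5) = (24, 25).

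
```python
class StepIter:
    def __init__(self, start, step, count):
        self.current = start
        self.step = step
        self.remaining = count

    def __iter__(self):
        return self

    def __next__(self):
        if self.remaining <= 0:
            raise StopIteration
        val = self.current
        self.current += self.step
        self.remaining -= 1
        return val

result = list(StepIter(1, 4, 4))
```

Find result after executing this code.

Step 1: StepIter starts at 1, increments by 4, for 4 steps:
  Yield 1, then current += 4
  Yield 5, then current += 4
  Yield 9, then current += 4
  Yield 13, then current += 4
Therefore result = [1, 5, 9, 13].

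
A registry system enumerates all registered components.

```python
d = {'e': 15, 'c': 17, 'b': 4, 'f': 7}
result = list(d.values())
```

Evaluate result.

Step 1: d.values() returns the dictionary values in insertion order.
Therefore result = [15, 17, 4, 7].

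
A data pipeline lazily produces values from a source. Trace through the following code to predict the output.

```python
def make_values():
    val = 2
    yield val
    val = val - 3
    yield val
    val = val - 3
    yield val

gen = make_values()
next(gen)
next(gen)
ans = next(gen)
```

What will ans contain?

Step 1: Trace through generator execution:
  Yield 1: val starts at 2, yield 2
  Yield 2: val = 2 - 3 = -1, yield -1
  Yield 3: val = -1 - 3 = -4, yield -4
Step 2: First next() gets 2, second next() gets the second value, third next() yields -4.
Therefore ans = -4.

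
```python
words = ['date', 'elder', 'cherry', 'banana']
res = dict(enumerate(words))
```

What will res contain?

Step 1: enumerate pairs indices with words:
  0 -> 'date'
  1 -> 'elder'
  2 -> 'cherry'
  3 -> 'banana'
Therefore res = {0: 'date', 1: 'elder', 2: 'cherry', 3: 'banana'}.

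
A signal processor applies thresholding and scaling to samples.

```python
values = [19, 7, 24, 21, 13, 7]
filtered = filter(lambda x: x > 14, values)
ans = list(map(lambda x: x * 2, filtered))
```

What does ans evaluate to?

Step 1: Filter values for elements > 14:
  19: kept
  7: removed
  24: kept
  21: kept
  13: removed
  7: removed
Step 2: Map x * 2 on filtered [19, 24, 21]:
  19 -> 38
  24 -> 48
  21 -> 42
Therefore ans = [38, 48, 42].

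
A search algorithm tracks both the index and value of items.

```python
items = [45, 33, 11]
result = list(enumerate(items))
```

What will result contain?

Step 1: enumerate pairs each element with its index:
  (0, 45)
  (1, 33)
  (2, 11)
Therefore result = [(0, 45), (1, 33), (2, 11)].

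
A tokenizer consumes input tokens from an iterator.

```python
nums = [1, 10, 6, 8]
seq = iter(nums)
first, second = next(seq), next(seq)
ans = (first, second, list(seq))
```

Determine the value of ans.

Step 1: Create iterator over [1, 10, 6, 8].
Step 2: first = 1, second = 10.
Step 3: Remaining elements: [6, 8].
Therefore ans = (1, 10, [6, 8]).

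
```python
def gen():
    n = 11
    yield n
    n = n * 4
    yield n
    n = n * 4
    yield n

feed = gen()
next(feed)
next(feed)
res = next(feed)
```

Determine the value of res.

Step 1: Trace through generator execution:
  Yield 1: n starts at 11, yield 11
  Yield 2: n = 11 * 4 = 44, yield 44
  Yield 3: n = 44 * 4 = 176, yield 176
Step 2: First next() gets 11, second next() gets the second value, third next() yields 176.
Therefore res = 176.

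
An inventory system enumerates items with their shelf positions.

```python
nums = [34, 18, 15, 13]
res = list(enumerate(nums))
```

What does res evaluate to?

Step 1: enumerate pairs each element with its index:
  (0, 34)
  (1, 18)
  (2, 15)
  (3, 13)
Therefore res = [(0, 34), (1, 18), (2, 15), (3, 13)].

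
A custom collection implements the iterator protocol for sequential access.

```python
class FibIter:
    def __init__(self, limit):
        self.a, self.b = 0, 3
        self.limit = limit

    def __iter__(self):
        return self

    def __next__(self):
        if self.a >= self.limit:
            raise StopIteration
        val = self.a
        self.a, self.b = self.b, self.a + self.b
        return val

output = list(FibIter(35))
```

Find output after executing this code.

Step 1: Fibonacci-like sequence (a=0, b=3) until >= 35:
  Yield 0, then a,b = 3,3
  Yield 3, then a,b = 3,6
  Yield 3, then a,b = 6,9
  Yield 6, then a,b = 9,15
  Yield 9, then a,b = 15,24
  Yield 15, then a,b = 24,39
  Yield 24, then a,b = 39,63
Step 2: 39 >= 35, stop.
Therefore output = [0, 3, 3, 6, 9, 15, 24].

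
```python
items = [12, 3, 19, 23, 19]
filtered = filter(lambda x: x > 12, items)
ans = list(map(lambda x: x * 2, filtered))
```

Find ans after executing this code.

Step 1: Filter items for elements > 12:
  12: removed
  3: removed
  19: kept
  23: kept
  19: kept
Step 2: Map x * 2 on filtered [19, 23, 19]:
  19 -> 38
  23 -> 46
  19 -> 38
Therefore ans = [38, 46, 38].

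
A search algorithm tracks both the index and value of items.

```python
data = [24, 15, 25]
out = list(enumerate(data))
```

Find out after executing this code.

Step 1: enumerate pairs each element with its index:
  (0, 24)
  (1, 15)
  (2, 25)
Therefore out = [(0, 24), (1, 15), (2, 25)].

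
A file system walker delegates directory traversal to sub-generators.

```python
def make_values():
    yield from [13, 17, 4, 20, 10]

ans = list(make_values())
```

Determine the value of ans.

Step 1: yield from delegates to the iterable, yielding each element.
Step 2: Collected values: [13, 17, 4, 20, 10].
Therefore ans = [13, 17, 4, 20, 10].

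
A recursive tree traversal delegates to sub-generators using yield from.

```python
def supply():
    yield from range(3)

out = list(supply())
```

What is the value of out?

Step 1: yield from delegates to the iterable, yielding each element.
Step 2: Collected values: [0, 1, 2].
Therefore out = [0, 1, 2].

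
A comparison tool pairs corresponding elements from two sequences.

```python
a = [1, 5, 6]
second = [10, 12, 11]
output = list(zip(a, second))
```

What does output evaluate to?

Step 1: zip pairs elements at same index:
  Index 0: (1, 10)
  Index 1: (5, 12)
  Index 2: (6, 11)
Therefore output = [(1, 10), (5, 12), (6, 11)].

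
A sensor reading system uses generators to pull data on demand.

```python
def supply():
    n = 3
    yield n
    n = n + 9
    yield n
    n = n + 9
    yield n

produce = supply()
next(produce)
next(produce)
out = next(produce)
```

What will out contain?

Step 1: Trace through generator execution:
  Yield 1: n starts at 3, yield 3
  Yield 2: n = 3 + 9 = 12, yield 12
  Yield 3: n = 12 + 9 = 21, yield 21
Step 2: First next() gets 3, second next() gets the second value, third next() yields 21.
Therefore out = 21.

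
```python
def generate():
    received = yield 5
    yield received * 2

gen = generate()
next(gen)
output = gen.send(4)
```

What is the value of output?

Step 1: next(gen) advances to first yield, producing 5.
Step 2: send(4) resumes, received = 4.
Step 3: yield received * 2 = 4 * 2 = 8.
Therefore output = 8.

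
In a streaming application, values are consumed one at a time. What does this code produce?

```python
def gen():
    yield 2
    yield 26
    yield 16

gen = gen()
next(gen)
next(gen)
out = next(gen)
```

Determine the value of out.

Step 1: gen() creates a generator.
Step 2: next(gen) yields 2 (consumed and discarded).
Step 3: next(gen) yields 26 (consumed and discarded).
Step 4: next(gen) yields 16, assigned to out.
Therefore out = 16.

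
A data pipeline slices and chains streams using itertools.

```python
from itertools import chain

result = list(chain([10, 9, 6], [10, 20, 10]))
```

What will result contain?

Step 1: chain() concatenates iterables: [10, 9, 6] + [10, 20, 10].
Therefore result = [10, 9, 6, 10, 20, 10].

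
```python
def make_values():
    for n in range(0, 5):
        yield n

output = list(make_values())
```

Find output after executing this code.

Step 1: The generator yields each value from range(0, 5).
Step 2: list() consumes all yields: [0, 1, 2, 3, 4].
Therefore output = [0, 1, 2, 3, 4].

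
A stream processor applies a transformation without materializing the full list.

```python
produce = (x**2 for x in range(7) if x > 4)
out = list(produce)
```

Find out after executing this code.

Step 1: For range(7), keep x > 4, then square:
  x=0: 0 <= 4, excluded
  x=1: 1 <= 4, excluded
  x=2: 2 <= 4, excluded
  x=3: 3 <= 4, excluded
  x=4: 4 <= 4, excluded
  x=5: 5 > 4, yield 5**2 = 25
  x=6: 6 > 4, yield 6**2 = 36
Therefore out = [25, 36].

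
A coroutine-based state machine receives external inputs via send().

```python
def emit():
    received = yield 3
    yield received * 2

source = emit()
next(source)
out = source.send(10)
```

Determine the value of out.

Step 1: next(source) advances to first yield, producing 3.
Step 2: send(10) resumes, received = 10.
Step 3: yield received * 2 = 10 * 2 = 20.
Therefore out = 20.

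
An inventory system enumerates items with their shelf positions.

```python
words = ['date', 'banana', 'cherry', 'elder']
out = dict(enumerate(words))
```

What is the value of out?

Step 1: enumerate pairs indices with words:
  0 -> 'date'
  1 -> 'banana'
  2 -> 'cherry'
  3 -> 'elder'
Therefore out = {0: 'date', 1: 'banana', 2: 'cherry', 3: 'elder'}.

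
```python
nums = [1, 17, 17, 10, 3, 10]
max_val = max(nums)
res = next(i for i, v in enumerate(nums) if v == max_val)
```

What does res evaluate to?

Step 1: max([1, 17, 17, 10, 3, 10]) = 17.
Step 2: Find first index where value == 17:
  Index 0: 1 != 17
  Index 1: 17 == 17, found!
Therefore res = 1.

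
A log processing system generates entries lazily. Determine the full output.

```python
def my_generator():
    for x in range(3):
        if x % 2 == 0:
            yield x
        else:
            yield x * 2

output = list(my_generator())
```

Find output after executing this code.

Step 1: For each x in range(3), yield x if even, else x*2:
  x=0 (even): yield 0
  x=1 (odd): yield 1*2 = 2
  x=2 (even): yield 2
Therefore output = [0, 2, 2].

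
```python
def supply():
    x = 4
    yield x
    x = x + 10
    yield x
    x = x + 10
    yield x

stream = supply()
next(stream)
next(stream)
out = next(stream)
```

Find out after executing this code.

Step 1: Trace through generator execution:
  Yield 1: x starts at 4, yield 4
  Yield 2: x = 4 + 10 = 14, yield 14
  Yield 3: x = 14 + 10 = 24, yield 24
Step 2: First next() gets 4, second next() gets the second value, third next() yields 24.
Therefore out = 24.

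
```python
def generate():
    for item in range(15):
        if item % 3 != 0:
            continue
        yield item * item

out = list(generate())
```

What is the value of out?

Step 1: Only yield item**2 when item is divisible by 3:
  item=0: 0 % 3 == 0, yield 0**2 = 0
  item=3: 3 % 3 == 0, yield 3**2 = 9
  item=6: 6 % 3 == 0, yield 6**2 = 36
  item=9: 9 % 3 == 0, yield 9**2 = 81
  item=12: 12 % 3 == 0, yield 12**2 = 144
Therefore out = [0, 9, 36, 81, 144].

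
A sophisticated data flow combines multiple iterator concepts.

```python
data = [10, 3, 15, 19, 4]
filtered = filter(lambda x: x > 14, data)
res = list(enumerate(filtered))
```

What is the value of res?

Step 1: Filter [10, 3, 15, 19, 4] for > 14: [15, 19].
Step 2: enumerate re-indexes from 0: [(0, 15), (1, 19)].
Therefore res = [(0, 15), (1, 19)].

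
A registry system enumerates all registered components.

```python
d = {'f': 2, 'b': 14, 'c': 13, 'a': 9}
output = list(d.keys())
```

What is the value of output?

Step 1: d.keys() returns the dictionary keys in insertion order.
Therefore output = ['f', 'b', 'c', 'a'].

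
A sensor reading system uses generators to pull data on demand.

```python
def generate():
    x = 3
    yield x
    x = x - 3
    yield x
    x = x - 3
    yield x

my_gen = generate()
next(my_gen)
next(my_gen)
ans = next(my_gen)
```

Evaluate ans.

Step 1: Trace through generator execution:
  Yield 1: x starts at 3, yield 3
  Yield 2: x = 3 - 3 = 0, yield 0
  Yield 3: x = 0 - 3 = -3, yield -3
Step 2: First next() gets 3, second next() gets the second value, third next() yields -3.
Therefore ans = -3.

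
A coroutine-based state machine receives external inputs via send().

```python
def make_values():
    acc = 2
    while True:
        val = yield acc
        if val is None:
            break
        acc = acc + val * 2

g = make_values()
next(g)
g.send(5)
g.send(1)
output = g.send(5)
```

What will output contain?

Step 1: next() -> yield acc=2.
Step 2: send(5) -> val=5, acc = 2 + 5*2 = 12, yield 12.
Step 3: send(1) -> val=1, acc = 12 + 1*2 = 14, yield 14.
Step 4: send(5) -> val=5, acc = 14 + 5*2 = 24, yield 24.
Therefore output = 24.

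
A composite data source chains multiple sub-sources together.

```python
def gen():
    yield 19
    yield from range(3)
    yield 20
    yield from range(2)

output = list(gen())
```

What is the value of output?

Step 1: Trace yields in order:
  yield 19
  yield 0
  yield 1
  yield 2
  yield 20
  yield 0
  yield 1
Therefore output = [19, 0, 1, 2, 20, 0, 1].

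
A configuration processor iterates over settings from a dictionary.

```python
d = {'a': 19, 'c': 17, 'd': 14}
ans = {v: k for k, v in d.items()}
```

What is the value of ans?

Step 1: Invert dict (swap keys and values):
  'a': 19 -> 19: 'a'
  'c': 17 -> 17: 'c'
  'd': 14 -> 14: 'd'
Therefore ans = {19: 'a', 17: 'c', 14: 'd'}.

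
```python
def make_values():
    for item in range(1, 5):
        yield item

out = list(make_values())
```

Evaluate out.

Step 1: The generator yields each value from range(1, 5).
Step 2: list() consumes all yields: [1, 2, 3, 4].
Therefore out = [1, 2, 3, 4].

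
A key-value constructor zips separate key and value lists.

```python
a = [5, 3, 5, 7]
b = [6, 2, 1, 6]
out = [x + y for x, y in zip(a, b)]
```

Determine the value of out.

Step 1: Add corresponding elements:
  5 + 6 = 11
  3 + 2 = 5
  5 + 1 = 6
  7 + 6 = 13
Therefore out = [11, 5, 6, 13].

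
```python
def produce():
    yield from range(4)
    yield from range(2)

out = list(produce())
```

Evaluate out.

Step 1: Trace yields in order:
  yield 0
  yield 1
  yield 2
  yield 3
  yield 0
  yield 1
Therefore out = [0, 1, 2, 3, 0, 1].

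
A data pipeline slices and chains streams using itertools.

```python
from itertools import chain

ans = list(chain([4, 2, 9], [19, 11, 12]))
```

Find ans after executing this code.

Step 1: chain() concatenates iterables: [4, 2, 9] + [19, 11, 12].
Therefore ans = [4, 2, 9, 19, 11, 12].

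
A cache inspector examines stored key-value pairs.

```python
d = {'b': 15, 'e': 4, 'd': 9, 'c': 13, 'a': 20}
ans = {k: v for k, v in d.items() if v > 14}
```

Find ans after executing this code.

Step 1: Filter items where value > 14:
  'b': 15 > 14: kept
  'e': 4 <= 14: removed
  'd': 9 <= 14: removed
  'c': 13 <= 14: removed
  'a': 20 > 14: kept
Therefore ans = {'b': 15, 'a': 20}.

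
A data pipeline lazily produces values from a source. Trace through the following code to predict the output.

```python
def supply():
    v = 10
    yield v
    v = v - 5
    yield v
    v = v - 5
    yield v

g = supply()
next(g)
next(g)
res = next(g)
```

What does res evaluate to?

Step 1: Trace through generator execution:
  Yield 1: v starts at 10, yield 10
  Yield 2: v = 10 - 5 = 5, yield 5
  Yield 3: v = 5 - 5 = 0, yield 0
Step 2: First next() gets 10, second next() gets the second value, third next() yields 0.
Therefore res = 0.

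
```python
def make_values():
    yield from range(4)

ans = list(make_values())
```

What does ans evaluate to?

Step 1: yield from delegates to the iterable, yielding each element.
Step 2: Collected values: [0, 1, 2, 3].
Therefore ans = [0, 1, 2, 3].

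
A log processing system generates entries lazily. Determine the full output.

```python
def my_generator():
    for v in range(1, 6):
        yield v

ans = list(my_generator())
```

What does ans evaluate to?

Step 1: The generator yields each value from range(1, 6).
Step 2: list() consumes all yields: [1, 2, 3, 4, 5].
Therefore ans = [1, 2, 3, 4, 5].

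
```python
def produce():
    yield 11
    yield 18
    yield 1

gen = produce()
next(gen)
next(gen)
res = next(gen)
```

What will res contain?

Step 1: produce() creates a generator.
Step 2: next(gen) yields 11 (consumed and discarded).
Step 3: next(gen) yields 18 (consumed and discarded).
Step 4: next(gen) yields 1, assigned to res.
Therefore res = 1.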